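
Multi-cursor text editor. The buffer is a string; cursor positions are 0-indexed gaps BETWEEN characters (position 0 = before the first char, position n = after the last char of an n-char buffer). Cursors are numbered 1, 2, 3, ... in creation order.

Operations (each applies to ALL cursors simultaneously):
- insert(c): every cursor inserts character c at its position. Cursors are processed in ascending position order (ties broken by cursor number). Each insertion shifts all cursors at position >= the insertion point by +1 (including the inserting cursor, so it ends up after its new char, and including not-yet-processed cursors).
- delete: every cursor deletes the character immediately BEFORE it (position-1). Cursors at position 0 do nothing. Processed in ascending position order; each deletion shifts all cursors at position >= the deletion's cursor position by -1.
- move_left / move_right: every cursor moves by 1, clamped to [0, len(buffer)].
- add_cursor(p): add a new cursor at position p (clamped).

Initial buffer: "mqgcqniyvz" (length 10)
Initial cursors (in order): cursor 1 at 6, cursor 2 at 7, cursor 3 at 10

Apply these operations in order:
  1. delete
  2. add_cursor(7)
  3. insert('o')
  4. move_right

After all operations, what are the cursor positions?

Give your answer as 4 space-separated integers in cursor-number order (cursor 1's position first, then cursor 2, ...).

Answer: 8 8 11 11

Derivation:
After op 1 (delete): buffer="mqgcqyv" (len 7), cursors c1@5 c2@5 c3@7, authorship .......
After op 2 (add_cursor(7)): buffer="mqgcqyv" (len 7), cursors c1@5 c2@5 c3@7 c4@7, authorship .......
After op 3 (insert('o')): buffer="mqgcqooyvoo" (len 11), cursors c1@7 c2@7 c3@11 c4@11, authorship .....12..34
After op 4 (move_right): buffer="mqgcqooyvoo" (len 11), cursors c1@8 c2@8 c3@11 c4@11, authorship .....12..34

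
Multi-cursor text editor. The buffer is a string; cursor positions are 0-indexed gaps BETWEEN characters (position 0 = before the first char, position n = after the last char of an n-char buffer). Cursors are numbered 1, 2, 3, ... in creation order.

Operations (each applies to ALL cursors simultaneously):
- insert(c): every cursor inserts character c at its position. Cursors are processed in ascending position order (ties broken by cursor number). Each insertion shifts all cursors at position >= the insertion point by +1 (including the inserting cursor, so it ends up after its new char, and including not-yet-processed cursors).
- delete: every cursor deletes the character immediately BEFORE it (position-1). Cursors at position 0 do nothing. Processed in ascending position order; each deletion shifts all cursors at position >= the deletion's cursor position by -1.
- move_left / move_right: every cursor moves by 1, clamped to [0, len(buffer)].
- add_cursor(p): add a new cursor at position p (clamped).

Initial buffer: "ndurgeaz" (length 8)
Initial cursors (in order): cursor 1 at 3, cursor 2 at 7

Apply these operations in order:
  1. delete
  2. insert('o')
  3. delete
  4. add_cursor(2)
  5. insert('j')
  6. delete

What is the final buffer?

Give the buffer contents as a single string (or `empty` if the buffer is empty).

After op 1 (delete): buffer="ndrgez" (len 6), cursors c1@2 c2@5, authorship ......
After op 2 (insert('o')): buffer="ndorgeoz" (len 8), cursors c1@3 c2@7, authorship ..1...2.
After op 3 (delete): buffer="ndrgez" (len 6), cursors c1@2 c2@5, authorship ......
After op 4 (add_cursor(2)): buffer="ndrgez" (len 6), cursors c1@2 c3@2 c2@5, authorship ......
After op 5 (insert('j')): buffer="ndjjrgejz" (len 9), cursors c1@4 c3@4 c2@8, authorship ..13...2.
After op 6 (delete): buffer="ndrgez" (len 6), cursors c1@2 c3@2 c2@5, authorship ......

Answer: ndrgez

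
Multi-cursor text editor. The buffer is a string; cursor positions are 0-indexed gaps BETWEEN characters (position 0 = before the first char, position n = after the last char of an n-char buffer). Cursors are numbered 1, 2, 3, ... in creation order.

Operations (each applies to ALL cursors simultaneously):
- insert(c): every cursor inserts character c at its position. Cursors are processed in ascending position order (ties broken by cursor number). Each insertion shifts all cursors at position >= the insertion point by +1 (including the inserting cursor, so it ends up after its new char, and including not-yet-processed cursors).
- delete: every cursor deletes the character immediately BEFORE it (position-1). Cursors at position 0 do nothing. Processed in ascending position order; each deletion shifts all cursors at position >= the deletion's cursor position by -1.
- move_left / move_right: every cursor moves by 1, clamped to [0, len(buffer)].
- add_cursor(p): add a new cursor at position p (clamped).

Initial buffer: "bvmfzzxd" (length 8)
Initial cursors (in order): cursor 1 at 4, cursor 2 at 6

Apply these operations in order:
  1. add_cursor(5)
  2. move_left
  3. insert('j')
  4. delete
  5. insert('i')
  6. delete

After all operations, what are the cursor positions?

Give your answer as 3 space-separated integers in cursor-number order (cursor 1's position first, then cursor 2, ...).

Answer: 3 5 4

Derivation:
After op 1 (add_cursor(5)): buffer="bvmfzzxd" (len 8), cursors c1@4 c3@5 c2@6, authorship ........
After op 2 (move_left): buffer="bvmfzzxd" (len 8), cursors c1@3 c3@4 c2@5, authorship ........
After op 3 (insert('j')): buffer="bvmjfjzjzxd" (len 11), cursors c1@4 c3@6 c2@8, authorship ...1.3.2...
After op 4 (delete): buffer="bvmfzzxd" (len 8), cursors c1@3 c3@4 c2@5, authorship ........
After op 5 (insert('i')): buffer="bvmifizizxd" (len 11), cursors c1@4 c3@6 c2@8, authorship ...1.3.2...
After op 6 (delete): buffer="bvmfzzxd" (len 8), cursors c1@3 c3@4 c2@5, authorship ........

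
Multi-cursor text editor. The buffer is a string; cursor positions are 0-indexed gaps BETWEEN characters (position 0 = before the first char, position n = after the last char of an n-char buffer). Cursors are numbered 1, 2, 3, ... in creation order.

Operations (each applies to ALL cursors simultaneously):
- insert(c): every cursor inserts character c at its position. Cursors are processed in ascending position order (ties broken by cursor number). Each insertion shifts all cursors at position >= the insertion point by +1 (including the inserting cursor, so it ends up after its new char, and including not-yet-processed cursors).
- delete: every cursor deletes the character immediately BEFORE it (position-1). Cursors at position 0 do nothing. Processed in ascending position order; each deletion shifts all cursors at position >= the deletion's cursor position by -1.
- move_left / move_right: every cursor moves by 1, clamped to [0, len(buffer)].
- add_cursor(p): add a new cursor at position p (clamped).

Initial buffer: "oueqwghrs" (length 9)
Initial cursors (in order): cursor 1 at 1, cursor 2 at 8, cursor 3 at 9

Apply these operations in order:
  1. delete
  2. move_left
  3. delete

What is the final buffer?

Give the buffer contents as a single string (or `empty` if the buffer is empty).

Answer: ueqh

Derivation:
After op 1 (delete): buffer="ueqwgh" (len 6), cursors c1@0 c2@6 c3@6, authorship ......
After op 2 (move_left): buffer="ueqwgh" (len 6), cursors c1@0 c2@5 c3@5, authorship ......
After op 3 (delete): buffer="ueqh" (len 4), cursors c1@0 c2@3 c3@3, authorship ....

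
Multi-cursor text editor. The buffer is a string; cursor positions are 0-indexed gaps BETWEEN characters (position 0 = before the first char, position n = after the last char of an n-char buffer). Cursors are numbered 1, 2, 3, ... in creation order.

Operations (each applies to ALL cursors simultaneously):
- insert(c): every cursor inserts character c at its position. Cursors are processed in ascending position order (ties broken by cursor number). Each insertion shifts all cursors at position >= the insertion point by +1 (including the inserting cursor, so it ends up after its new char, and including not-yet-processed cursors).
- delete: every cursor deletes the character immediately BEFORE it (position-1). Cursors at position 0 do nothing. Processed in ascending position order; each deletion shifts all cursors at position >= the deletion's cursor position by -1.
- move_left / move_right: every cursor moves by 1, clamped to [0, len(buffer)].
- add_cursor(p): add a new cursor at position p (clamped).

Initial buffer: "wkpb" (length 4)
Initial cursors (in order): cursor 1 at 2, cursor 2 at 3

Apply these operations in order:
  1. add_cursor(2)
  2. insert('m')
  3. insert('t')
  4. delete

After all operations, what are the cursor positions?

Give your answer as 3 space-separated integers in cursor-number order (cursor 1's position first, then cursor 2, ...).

Answer: 4 6 4

Derivation:
After op 1 (add_cursor(2)): buffer="wkpb" (len 4), cursors c1@2 c3@2 c2@3, authorship ....
After op 2 (insert('m')): buffer="wkmmpmb" (len 7), cursors c1@4 c3@4 c2@6, authorship ..13.2.
After op 3 (insert('t')): buffer="wkmmttpmtb" (len 10), cursors c1@6 c3@6 c2@9, authorship ..1313.22.
After op 4 (delete): buffer="wkmmpmb" (len 7), cursors c1@4 c3@4 c2@6, authorship ..13.2.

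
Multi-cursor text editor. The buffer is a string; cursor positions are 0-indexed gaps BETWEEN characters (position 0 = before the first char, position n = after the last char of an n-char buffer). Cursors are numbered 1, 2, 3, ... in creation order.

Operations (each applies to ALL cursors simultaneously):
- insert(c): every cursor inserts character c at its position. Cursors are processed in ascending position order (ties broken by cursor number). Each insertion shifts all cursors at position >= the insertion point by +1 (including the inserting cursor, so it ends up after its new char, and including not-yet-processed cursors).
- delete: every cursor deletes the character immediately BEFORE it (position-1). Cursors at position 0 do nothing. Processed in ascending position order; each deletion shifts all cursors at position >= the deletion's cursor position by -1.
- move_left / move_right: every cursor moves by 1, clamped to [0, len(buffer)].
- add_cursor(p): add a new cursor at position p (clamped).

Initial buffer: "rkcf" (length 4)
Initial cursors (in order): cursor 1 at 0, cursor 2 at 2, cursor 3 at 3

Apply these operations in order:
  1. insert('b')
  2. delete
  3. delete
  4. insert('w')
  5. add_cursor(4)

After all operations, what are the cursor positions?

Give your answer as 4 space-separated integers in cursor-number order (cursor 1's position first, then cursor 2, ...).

Answer: 1 4 4 4

Derivation:
After op 1 (insert('b')): buffer="brkbcbf" (len 7), cursors c1@1 c2@4 c3@6, authorship 1..2.3.
After op 2 (delete): buffer="rkcf" (len 4), cursors c1@0 c2@2 c3@3, authorship ....
After op 3 (delete): buffer="rf" (len 2), cursors c1@0 c2@1 c3@1, authorship ..
After op 4 (insert('w')): buffer="wrwwf" (len 5), cursors c1@1 c2@4 c3@4, authorship 1.23.
After op 5 (add_cursor(4)): buffer="wrwwf" (len 5), cursors c1@1 c2@4 c3@4 c4@4, authorship 1.23.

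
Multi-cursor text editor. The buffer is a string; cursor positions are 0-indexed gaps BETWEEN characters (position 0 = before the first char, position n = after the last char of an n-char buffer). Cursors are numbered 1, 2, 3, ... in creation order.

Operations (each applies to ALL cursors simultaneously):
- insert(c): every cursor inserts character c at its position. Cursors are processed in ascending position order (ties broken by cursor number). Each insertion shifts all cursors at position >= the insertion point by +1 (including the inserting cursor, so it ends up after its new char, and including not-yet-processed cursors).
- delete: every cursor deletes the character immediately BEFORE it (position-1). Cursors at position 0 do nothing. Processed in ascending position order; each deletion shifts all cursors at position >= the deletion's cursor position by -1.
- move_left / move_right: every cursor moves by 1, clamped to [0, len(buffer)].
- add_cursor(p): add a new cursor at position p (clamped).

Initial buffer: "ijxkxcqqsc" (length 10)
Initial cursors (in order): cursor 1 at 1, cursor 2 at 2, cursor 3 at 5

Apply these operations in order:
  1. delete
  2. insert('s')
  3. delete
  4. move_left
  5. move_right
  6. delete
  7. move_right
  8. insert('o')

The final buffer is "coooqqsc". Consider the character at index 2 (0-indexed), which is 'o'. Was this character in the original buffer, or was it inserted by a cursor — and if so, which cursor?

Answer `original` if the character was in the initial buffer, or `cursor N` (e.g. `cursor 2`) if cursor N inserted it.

Answer: cursor 2

Derivation:
After op 1 (delete): buffer="xkcqqsc" (len 7), cursors c1@0 c2@0 c3@2, authorship .......
After op 2 (insert('s')): buffer="ssxkscqqsc" (len 10), cursors c1@2 c2@2 c3@5, authorship 12..3.....
After op 3 (delete): buffer="xkcqqsc" (len 7), cursors c1@0 c2@0 c3@2, authorship .......
After op 4 (move_left): buffer="xkcqqsc" (len 7), cursors c1@0 c2@0 c3@1, authorship .......
After op 5 (move_right): buffer="xkcqqsc" (len 7), cursors c1@1 c2@1 c3@2, authorship .......
After op 6 (delete): buffer="cqqsc" (len 5), cursors c1@0 c2@0 c3@0, authorship .....
After op 7 (move_right): buffer="cqqsc" (len 5), cursors c1@1 c2@1 c3@1, authorship .....
After op 8 (insert('o')): buffer="coooqqsc" (len 8), cursors c1@4 c2@4 c3@4, authorship .123....
Authorship (.=original, N=cursor N): . 1 2 3 . . . .
Index 2: author = 2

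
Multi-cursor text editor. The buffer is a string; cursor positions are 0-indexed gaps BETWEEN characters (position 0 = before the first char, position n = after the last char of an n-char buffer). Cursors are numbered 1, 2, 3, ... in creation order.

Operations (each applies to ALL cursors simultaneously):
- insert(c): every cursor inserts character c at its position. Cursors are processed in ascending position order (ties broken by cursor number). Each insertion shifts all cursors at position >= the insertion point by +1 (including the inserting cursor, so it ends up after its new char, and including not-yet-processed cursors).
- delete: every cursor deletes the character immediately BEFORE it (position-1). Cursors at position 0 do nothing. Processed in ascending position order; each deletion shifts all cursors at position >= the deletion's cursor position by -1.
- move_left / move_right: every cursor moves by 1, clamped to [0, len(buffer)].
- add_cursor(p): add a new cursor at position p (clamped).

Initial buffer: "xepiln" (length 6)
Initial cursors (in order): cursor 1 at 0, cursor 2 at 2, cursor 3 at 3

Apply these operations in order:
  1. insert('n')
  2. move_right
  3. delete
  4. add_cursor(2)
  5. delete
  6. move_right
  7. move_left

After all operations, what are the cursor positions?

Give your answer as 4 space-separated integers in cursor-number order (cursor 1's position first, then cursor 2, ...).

Answer: 0 0 0 0

Derivation:
After op 1 (insert('n')): buffer="nxenpniln" (len 9), cursors c1@1 c2@4 c3@6, authorship 1..2.3...
After op 2 (move_right): buffer="nxenpniln" (len 9), cursors c1@2 c2@5 c3@7, authorship 1..2.3...
After op 3 (delete): buffer="nennln" (len 6), cursors c1@1 c2@3 c3@4, authorship 1.23..
After op 4 (add_cursor(2)): buffer="nennln" (len 6), cursors c1@1 c4@2 c2@3 c3@4, authorship 1.23..
After op 5 (delete): buffer="ln" (len 2), cursors c1@0 c2@0 c3@0 c4@0, authorship ..
After op 6 (move_right): buffer="ln" (len 2), cursors c1@1 c2@1 c3@1 c4@1, authorship ..
After op 7 (move_left): buffer="ln" (len 2), cursors c1@0 c2@0 c3@0 c4@0, authorship ..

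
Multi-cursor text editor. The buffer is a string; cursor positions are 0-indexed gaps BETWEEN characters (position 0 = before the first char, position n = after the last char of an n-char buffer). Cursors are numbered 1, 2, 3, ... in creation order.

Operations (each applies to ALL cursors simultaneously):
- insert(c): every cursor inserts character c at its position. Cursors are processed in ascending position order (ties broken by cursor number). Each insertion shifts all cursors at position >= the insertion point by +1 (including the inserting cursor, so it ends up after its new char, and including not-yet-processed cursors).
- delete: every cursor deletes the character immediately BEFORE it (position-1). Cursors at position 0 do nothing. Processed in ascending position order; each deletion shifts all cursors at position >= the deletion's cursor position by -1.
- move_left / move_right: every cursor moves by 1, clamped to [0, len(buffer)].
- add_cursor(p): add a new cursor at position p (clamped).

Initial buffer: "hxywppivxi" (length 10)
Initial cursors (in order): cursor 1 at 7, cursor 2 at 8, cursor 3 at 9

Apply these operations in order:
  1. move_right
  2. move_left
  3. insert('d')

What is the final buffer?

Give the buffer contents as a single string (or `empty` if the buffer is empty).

After op 1 (move_right): buffer="hxywppivxi" (len 10), cursors c1@8 c2@9 c3@10, authorship ..........
After op 2 (move_left): buffer="hxywppivxi" (len 10), cursors c1@7 c2@8 c3@9, authorship ..........
After op 3 (insert('d')): buffer="hxywppidvdxdi" (len 13), cursors c1@8 c2@10 c3@12, authorship .......1.2.3.

Answer: hxywppidvdxdi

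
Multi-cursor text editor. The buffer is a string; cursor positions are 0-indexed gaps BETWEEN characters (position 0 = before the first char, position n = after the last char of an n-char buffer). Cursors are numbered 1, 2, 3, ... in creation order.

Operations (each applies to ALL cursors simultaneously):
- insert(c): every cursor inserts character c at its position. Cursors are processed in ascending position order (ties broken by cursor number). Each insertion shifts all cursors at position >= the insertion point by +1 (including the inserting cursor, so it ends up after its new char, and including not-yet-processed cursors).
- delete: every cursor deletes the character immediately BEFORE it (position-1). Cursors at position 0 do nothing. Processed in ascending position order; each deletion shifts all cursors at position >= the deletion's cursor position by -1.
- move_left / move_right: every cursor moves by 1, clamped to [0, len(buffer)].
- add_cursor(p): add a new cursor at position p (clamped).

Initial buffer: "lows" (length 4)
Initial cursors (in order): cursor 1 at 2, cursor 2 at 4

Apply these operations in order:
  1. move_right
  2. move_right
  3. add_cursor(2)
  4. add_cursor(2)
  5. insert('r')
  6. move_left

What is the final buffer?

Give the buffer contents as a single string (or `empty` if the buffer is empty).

Answer: lorrwsrr

Derivation:
After op 1 (move_right): buffer="lows" (len 4), cursors c1@3 c2@4, authorship ....
After op 2 (move_right): buffer="lows" (len 4), cursors c1@4 c2@4, authorship ....
After op 3 (add_cursor(2)): buffer="lows" (len 4), cursors c3@2 c1@4 c2@4, authorship ....
After op 4 (add_cursor(2)): buffer="lows" (len 4), cursors c3@2 c4@2 c1@4 c2@4, authorship ....
After op 5 (insert('r')): buffer="lorrwsrr" (len 8), cursors c3@4 c4@4 c1@8 c2@8, authorship ..34..12
After op 6 (move_left): buffer="lorrwsrr" (len 8), cursors c3@3 c4@3 c1@7 c2@7, authorship ..34..12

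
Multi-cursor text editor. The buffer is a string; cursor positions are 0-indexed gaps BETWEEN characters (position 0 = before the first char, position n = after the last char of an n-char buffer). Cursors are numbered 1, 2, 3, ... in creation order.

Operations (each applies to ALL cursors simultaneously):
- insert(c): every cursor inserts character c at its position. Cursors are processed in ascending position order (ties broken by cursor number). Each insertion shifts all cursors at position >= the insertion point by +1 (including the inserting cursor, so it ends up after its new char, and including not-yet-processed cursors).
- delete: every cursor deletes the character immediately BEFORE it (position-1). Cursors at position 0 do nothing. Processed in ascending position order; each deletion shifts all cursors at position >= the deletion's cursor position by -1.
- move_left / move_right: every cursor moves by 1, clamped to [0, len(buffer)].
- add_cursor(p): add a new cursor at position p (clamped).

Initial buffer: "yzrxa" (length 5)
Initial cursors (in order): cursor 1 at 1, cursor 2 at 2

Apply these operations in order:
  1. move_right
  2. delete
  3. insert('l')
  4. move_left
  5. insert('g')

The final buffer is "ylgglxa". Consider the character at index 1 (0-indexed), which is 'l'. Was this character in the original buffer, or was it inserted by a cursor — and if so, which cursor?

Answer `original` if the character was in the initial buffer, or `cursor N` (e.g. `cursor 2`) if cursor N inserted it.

After op 1 (move_right): buffer="yzrxa" (len 5), cursors c1@2 c2@3, authorship .....
After op 2 (delete): buffer="yxa" (len 3), cursors c1@1 c2@1, authorship ...
After op 3 (insert('l')): buffer="yllxa" (len 5), cursors c1@3 c2@3, authorship .12..
After op 4 (move_left): buffer="yllxa" (len 5), cursors c1@2 c2@2, authorship .12..
After op 5 (insert('g')): buffer="ylgglxa" (len 7), cursors c1@4 c2@4, authorship .1122..
Authorship (.=original, N=cursor N): . 1 1 2 2 . .
Index 1: author = 1

Answer: cursor 1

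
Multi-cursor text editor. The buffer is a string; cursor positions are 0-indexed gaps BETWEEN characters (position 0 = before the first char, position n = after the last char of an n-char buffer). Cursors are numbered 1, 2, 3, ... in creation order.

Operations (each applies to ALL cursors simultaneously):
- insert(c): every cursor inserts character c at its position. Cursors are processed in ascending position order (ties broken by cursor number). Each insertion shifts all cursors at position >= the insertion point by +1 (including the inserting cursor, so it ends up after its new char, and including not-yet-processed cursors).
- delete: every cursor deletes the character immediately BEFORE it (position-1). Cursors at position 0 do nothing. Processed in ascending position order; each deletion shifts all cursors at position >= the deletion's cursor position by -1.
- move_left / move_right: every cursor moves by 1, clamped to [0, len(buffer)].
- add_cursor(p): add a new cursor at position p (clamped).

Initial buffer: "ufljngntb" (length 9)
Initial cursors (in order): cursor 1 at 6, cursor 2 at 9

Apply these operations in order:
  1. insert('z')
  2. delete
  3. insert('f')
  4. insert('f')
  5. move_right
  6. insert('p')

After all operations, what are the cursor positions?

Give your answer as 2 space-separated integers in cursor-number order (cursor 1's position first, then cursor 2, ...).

After op 1 (insert('z')): buffer="ufljngzntbz" (len 11), cursors c1@7 c2@11, authorship ......1...2
After op 2 (delete): buffer="ufljngntb" (len 9), cursors c1@6 c2@9, authorship .........
After op 3 (insert('f')): buffer="ufljngfntbf" (len 11), cursors c1@7 c2@11, authorship ......1...2
After op 4 (insert('f')): buffer="ufljngffntbff" (len 13), cursors c1@8 c2@13, authorship ......11...22
After op 5 (move_right): buffer="ufljngffntbff" (len 13), cursors c1@9 c2@13, authorship ......11...22
After op 6 (insert('p')): buffer="ufljngffnptbffp" (len 15), cursors c1@10 c2@15, authorship ......11.1..222

Answer: 10 15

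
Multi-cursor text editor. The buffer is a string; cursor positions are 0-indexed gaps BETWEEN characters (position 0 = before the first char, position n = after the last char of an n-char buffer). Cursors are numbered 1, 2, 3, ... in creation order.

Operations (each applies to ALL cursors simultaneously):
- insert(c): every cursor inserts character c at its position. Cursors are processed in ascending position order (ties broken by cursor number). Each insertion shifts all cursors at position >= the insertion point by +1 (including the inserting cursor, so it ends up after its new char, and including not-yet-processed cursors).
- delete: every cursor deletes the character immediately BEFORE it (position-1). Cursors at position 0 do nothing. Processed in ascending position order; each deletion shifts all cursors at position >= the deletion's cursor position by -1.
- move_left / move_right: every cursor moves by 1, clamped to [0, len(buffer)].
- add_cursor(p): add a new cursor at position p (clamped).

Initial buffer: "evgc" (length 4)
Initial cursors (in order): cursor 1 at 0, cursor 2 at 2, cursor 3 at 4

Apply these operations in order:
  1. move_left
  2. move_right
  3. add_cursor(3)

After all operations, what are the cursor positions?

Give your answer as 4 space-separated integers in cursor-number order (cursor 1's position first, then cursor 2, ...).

Answer: 1 2 4 3

Derivation:
After op 1 (move_left): buffer="evgc" (len 4), cursors c1@0 c2@1 c3@3, authorship ....
After op 2 (move_right): buffer="evgc" (len 4), cursors c1@1 c2@2 c3@4, authorship ....
After op 3 (add_cursor(3)): buffer="evgc" (len 4), cursors c1@1 c2@2 c4@3 c3@4, authorship ....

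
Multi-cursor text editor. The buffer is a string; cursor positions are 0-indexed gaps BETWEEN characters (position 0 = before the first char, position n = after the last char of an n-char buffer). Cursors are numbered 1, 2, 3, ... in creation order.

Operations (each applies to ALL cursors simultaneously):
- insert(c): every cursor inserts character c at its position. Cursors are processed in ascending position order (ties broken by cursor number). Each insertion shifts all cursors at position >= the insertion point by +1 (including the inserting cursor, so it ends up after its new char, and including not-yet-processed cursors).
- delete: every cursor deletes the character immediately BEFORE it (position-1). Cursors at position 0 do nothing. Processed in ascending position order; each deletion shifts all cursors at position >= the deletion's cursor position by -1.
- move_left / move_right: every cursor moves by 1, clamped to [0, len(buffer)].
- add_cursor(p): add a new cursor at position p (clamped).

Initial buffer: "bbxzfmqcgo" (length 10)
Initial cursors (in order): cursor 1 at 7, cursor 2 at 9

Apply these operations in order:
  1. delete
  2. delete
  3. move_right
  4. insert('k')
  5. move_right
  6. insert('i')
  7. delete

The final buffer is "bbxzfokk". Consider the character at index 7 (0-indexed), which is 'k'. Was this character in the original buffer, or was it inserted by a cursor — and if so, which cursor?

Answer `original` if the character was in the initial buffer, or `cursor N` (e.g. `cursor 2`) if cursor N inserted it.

Answer: cursor 2

Derivation:
After op 1 (delete): buffer="bbxzfmco" (len 8), cursors c1@6 c2@7, authorship ........
After op 2 (delete): buffer="bbxzfo" (len 6), cursors c1@5 c2@5, authorship ......
After op 3 (move_right): buffer="bbxzfo" (len 6), cursors c1@6 c2@6, authorship ......
After op 4 (insert('k')): buffer="bbxzfokk" (len 8), cursors c1@8 c2@8, authorship ......12
After op 5 (move_right): buffer="bbxzfokk" (len 8), cursors c1@8 c2@8, authorship ......12
After op 6 (insert('i')): buffer="bbxzfokkii" (len 10), cursors c1@10 c2@10, authorship ......1212
After op 7 (delete): buffer="bbxzfokk" (len 8), cursors c1@8 c2@8, authorship ......12
Authorship (.=original, N=cursor N): . . . . . . 1 2
Index 7: author = 2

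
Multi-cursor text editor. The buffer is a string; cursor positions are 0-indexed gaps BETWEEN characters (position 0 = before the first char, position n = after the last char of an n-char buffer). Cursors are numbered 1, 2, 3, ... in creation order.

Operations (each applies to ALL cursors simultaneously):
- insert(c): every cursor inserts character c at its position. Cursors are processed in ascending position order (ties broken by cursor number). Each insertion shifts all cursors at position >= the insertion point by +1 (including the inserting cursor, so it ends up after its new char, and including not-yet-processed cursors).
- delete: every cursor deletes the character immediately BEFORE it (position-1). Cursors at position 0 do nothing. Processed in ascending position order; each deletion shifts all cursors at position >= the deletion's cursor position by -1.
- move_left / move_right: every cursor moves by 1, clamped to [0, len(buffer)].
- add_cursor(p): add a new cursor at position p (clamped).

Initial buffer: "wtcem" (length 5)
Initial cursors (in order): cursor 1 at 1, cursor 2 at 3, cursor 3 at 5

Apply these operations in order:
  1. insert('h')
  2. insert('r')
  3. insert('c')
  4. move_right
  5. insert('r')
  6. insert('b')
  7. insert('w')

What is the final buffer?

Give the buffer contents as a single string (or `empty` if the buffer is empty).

After op 1 (insert('h')): buffer="whtchemh" (len 8), cursors c1@2 c2@5 c3@8, authorship .1..2..3
After op 2 (insert('r')): buffer="whrtchremhr" (len 11), cursors c1@3 c2@7 c3@11, authorship .11..22..33
After op 3 (insert('c')): buffer="whrctchrcemhrc" (len 14), cursors c1@4 c2@9 c3@14, authorship .111..222..333
After op 4 (move_right): buffer="whrctchrcemhrc" (len 14), cursors c1@5 c2@10 c3@14, authorship .111..222..333
After op 5 (insert('r')): buffer="whrctrchrcermhrcr" (len 17), cursors c1@6 c2@12 c3@17, authorship .111.1.222.2.3333
After op 6 (insert('b')): buffer="whrctrbchrcerbmhrcrb" (len 20), cursors c1@7 c2@14 c3@20, authorship .111.11.222.22.33333
After op 7 (insert('w')): buffer="whrctrbwchrcerbwmhrcrbw" (len 23), cursors c1@8 c2@16 c3@23, authorship .111.111.222.222.333333

Answer: whrctrbwchrcerbwmhrcrbw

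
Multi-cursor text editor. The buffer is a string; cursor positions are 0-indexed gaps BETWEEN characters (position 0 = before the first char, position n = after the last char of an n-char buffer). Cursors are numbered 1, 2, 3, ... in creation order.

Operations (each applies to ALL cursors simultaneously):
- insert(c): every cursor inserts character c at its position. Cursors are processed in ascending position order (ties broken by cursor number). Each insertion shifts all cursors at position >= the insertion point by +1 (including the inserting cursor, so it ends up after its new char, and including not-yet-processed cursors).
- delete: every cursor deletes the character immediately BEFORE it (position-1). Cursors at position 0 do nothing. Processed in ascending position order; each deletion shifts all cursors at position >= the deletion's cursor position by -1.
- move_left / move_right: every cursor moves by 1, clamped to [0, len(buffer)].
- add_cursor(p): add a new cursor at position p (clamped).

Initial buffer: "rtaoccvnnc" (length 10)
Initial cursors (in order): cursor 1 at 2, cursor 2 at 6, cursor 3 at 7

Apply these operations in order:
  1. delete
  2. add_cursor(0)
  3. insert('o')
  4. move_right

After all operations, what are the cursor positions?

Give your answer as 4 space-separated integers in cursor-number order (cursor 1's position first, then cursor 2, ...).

Answer: 4 9 9 2

Derivation:
After op 1 (delete): buffer="raocnnc" (len 7), cursors c1@1 c2@4 c3@4, authorship .......
After op 2 (add_cursor(0)): buffer="raocnnc" (len 7), cursors c4@0 c1@1 c2@4 c3@4, authorship .......
After op 3 (insert('o')): buffer="oroaocoonnc" (len 11), cursors c4@1 c1@3 c2@8 c3@8, authorship 4.1...23...
After op 4 (move_right): buffer="oroaocoonnc" (len 11), cursors c4@2 c1@4 c2@9 c3@9, authorship 4.1...23...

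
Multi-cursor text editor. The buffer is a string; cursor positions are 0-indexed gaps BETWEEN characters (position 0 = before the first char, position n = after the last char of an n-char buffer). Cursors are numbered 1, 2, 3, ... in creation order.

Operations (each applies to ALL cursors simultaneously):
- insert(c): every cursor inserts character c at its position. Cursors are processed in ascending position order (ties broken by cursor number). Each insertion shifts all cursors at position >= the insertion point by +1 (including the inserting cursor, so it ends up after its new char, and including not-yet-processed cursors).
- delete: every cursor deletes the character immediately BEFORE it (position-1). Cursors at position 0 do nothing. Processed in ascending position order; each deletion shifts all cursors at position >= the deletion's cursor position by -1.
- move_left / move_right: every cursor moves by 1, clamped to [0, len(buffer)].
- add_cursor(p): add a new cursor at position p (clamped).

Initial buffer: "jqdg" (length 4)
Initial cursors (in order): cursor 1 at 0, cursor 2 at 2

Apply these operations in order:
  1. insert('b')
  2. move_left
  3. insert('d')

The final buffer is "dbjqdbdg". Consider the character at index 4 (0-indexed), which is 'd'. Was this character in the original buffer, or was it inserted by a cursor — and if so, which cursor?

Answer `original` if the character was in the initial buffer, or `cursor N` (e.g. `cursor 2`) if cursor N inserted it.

After op 1 (insert('b')): buffer="bjqbdg" (len 6), cursors c1@1 c2@4, authorship 1..2..
After op 2 (move_left): buffer="bjqbdg" (len 6), cursors c1@0 c2@3, authorship 1..2..
After op 3 (insert('d')): buffer="dbjqdbdg" (len 8), cursors c1@1 c2@5, authorship 11..22..
Authorship (.=original, N=cursor N): 1 1 . . 2 2 . .
Index 4: author = 2

Answer: cursor 2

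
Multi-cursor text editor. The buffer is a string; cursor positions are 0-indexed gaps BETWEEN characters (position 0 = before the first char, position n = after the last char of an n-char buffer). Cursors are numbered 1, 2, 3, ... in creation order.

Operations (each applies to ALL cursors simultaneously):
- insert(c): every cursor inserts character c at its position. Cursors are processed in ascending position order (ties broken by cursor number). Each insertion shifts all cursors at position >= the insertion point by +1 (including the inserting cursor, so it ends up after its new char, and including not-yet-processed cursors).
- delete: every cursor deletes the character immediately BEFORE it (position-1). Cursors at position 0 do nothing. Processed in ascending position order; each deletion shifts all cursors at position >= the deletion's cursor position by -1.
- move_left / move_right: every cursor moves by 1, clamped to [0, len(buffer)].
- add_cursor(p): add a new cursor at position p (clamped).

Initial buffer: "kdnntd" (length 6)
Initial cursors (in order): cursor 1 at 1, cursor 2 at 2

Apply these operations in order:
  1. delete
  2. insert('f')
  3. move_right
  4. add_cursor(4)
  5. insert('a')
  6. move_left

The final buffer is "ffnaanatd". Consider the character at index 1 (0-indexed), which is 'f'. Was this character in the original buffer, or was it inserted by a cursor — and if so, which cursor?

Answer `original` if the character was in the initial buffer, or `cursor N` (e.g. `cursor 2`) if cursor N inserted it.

After op 1 (delete): buffer="nntd" (len 4), cursors c1@0 c2@0, authorship ....
After op 2 (insert('f')): buffer="ffnntd" (len 6), cursors c1@2 c2@2, authorship 12....
After op 3 (move_right): buffer="ffnntd" (len 6), cursors c1@3 c2@3, authorship 12....
After op 4 (add_cursor(4)): buffer="ffnntd" (len 6), cursors c1@3 c2@3 c3@4, authorship 12....
After op 5 (insert('a')): buffer="ffnaanatd" (len 9), cursors c1@5 c2@5 c3@7, authorship 12.12.3..
After op 6 (move_left): buffer="ffnaanatd" (len 9), cursors c1@4 c2@4 c3@6, authorship 12.12.3..
Authorship (.=original, N=cursor N): 1 2 . 1 2 . 3 . .
Index 1: author = 2

Answer: cursor 2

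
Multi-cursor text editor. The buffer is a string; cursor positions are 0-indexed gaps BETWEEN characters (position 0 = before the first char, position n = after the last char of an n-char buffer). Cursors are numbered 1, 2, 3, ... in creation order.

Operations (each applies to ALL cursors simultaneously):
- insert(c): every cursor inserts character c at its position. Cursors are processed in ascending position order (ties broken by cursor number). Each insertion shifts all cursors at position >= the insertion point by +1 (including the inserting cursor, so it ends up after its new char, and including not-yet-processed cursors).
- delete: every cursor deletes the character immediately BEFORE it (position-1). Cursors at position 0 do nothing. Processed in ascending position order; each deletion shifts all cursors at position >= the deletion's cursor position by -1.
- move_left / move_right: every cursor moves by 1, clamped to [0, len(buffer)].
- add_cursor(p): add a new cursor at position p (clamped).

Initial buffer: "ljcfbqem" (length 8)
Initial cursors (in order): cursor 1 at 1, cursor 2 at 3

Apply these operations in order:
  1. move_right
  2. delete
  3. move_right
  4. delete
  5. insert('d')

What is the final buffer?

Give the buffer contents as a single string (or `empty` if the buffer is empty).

Answer: lddqem

Derivation:
After op 1 (move_right): buffer="ljcfbqem" (len 8), cursors c1@2 c2@4, authorship ........
After op 2 (delete): buffer="lcbqem" (len 6), cursors c1@1 c2@2, authorship ......
After op 3 (move_right): buffer="lcbqem" (len 6), cursors c1@2 c2@3, authorship ......
After op 4 (delete): buffer="lqem" (len 4), cursors c1@1 c2@1, authorship ....
After op 5 (insert('d')): buffer="lddqem" (len 6), cursors c1@3 c2@3, authorship .12...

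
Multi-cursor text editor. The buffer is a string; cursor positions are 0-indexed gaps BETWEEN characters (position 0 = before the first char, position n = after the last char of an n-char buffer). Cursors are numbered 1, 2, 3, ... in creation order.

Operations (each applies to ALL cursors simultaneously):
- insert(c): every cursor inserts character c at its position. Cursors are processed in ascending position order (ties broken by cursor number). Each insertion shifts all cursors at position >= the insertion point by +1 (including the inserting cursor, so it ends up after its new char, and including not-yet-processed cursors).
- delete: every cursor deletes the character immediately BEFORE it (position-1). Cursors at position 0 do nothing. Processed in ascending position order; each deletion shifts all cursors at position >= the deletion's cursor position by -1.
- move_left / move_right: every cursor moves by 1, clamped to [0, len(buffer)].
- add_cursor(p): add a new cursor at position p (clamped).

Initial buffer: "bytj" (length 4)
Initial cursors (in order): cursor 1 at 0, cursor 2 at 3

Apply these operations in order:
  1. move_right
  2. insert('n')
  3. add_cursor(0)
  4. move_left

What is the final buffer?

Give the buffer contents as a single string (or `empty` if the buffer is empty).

After op 1 (move_right): buffer="bytj" (len 4), cursors c1@1 c2@4, authorship ....
After op 2 (insert('n')): buffer="bnytjn" (len 6), cursors c1@2 c2@6, authorship .1...2
After op 3 (add_cursor(0)): buffer="bnytjn" (len 6), cursors c3@0 c1@2 c2@6, authorship .1...2
After op 4 (move_left): buffer="bnytjn" (len 6), cursors c3@0 c1@1 c2@5, authorship .1...2

Answer: bnytjn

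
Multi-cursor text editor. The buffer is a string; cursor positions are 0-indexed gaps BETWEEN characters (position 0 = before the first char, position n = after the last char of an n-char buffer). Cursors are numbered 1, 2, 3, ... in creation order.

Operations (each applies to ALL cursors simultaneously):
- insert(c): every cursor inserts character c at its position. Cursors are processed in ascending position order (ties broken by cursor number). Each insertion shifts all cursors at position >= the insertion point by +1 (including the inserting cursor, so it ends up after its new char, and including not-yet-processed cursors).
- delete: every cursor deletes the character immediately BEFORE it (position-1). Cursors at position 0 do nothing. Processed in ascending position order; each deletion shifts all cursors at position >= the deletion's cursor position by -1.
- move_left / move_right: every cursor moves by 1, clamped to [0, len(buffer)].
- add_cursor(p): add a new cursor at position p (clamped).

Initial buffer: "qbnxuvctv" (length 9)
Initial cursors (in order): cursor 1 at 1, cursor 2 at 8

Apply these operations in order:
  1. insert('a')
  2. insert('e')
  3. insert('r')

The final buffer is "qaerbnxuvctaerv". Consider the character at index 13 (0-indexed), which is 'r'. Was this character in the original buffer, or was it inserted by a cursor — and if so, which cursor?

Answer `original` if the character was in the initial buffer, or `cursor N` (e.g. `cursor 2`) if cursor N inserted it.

Answer: cursor 2

Derivation:
After op 1 (insert('a')): buffer="qabnxuvctav" (len 11), cursors c1@2 c2@10, authorship .1.......2.
After op 2 (insert('e')): buffer="qaebnxuvctaev" (len 13), cursors c1@3 c2@12, authorship .11.......22.
After op 3 (insert('r')): buffer="qaerbnxuvctaerv" (len 15), cursors c1@4 c2@14, authorship .111.......222.
Authorship (.=original, N=cursor N): . 1 1 1 . . . . . . . 2 2 2 .
Index 13: author = 2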